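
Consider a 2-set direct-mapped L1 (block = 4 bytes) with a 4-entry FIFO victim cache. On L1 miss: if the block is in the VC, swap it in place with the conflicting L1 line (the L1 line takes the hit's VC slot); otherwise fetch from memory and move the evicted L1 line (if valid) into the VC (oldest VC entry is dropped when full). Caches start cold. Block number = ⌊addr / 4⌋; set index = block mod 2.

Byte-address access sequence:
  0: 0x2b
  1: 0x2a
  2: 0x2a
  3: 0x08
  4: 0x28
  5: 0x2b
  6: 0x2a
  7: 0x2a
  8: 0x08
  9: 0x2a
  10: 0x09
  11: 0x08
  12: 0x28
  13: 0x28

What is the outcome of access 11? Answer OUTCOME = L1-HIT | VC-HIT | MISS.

#0 0x2b→b10/s0 MISS; vc=[]
#1 0x2a→b10/s0 L1-HIT; vc=[]
#2 0x2a→b10/s0 L1-HIT; vc=[]
#3 0x8→b2/s0 MISS; vc=[10]
#4 0x28→b10/s0 VC-HIT; vc=[2]
#5 0x2b→b10/s0 L1-HIT; vc=[2]
#6 0x2a→b10/s0 L1-HIT; vc=[2]
#7 0x2a→b10/s0 L1-HIT; vc=[2]
#8 0x8→b2/s0 VC-HIT; vc=[10]
#9 0x2a→b10/s0 VC-HIT; vc=[2]
#10 0x9→b2/s0 VC-HIT; vc=[10]
#11 0x8→b2/s0 L1-HIT; vc=[10]
#12 0x28→b10/s0 VC-HIT; vc=[2]
#13 0x28→b10/s0 L1-HIT; vc=[2]

OUTCOME = L1-HIT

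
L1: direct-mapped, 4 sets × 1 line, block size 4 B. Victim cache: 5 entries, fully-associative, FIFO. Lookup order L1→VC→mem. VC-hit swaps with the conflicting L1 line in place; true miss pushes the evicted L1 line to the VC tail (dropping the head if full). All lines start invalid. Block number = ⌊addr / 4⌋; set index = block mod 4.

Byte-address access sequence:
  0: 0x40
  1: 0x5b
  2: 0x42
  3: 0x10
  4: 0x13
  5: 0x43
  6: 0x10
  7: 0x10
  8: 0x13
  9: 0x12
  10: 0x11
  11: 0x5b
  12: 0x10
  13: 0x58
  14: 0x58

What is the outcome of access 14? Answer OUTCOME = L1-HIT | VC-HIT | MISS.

#0 0x40→b16/s0 MISS; vc=[]
#1 0x5b→b22/s2 MISS; vc=[]
#2 0x42→b16/s0 L1-HIT; vc=[]
#3 0x10→b4/s0 MISS; vc=[16]
#4 0x13→b4/s0 L1-HIT; vc=[16]
#5 0x43→b16/s0 VC-HIT; vc=[4]
#6 0x10→b4/s0 VC-HIT; vc=[16]
#7 0x10→b4/s0 L1-HIT; vc=[16]
#8 0x13→b4/s0 L1-HIT; vc=[16]
#9 0x12→b4/s0 L1-HIT; vc=[16]
#10 0x11→b4/s0 L1-HIT; vc=[16]
#11 0x5b→b22/s2 L1-HIT; vc=[16]
#12 0x10→b4/s0 L1-HIT; vc=[16]
#13 0x58→b22/s2 L1-HIT; vc=[16]
#14 0x58→b22/s2 L1-HIT; vc=[16]

OUTCOME = L1-HIT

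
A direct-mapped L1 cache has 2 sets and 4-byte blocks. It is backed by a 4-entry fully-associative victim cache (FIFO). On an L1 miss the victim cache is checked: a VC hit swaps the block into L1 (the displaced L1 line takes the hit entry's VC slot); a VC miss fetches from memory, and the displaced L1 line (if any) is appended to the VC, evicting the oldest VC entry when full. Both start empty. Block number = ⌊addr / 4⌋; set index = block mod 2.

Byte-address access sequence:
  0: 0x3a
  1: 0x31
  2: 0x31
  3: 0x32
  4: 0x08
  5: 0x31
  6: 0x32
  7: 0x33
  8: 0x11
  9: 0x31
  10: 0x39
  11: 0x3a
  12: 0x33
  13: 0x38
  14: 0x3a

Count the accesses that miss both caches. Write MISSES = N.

MISSES = 4

#0 0x3a→b14/s0 MISS; vc=[]
#1 0x31→b12/s0 MISS; vc=[14]
#2 0x31→b12/s0 L1-HIT; vc=[14]
#3 0x32→b12/s0 L1-HIT; vc=[14]
#4 0x8→b2/s0 MISS; vc=[14,12]
#5 0x31→b12/s0 VC-HIT; vc=[14,2]
#6 0x32→b12/s0 L1-HIT; vc=[14,2]
#7 0x33→b12/s0 L1-HIT; vc=[14,2]
#8 0x11→b4/s0 MISS; vc=[14,2,12]
#9 0x31→b12/s0 VC-HIT; vc=[14,2,4]
#10 0x39→b14/s0 VC-HIT; vc=[12,2,4]
#11 0x3a→b14/s0 L1-HIT; vc=[12,2,4]
#12 0x33→b12/s0 VC-HIT; vc=[14,2,4]
#13 0x38→b14/s0 VC-HIT; vc=[12,2,4]
#14 0x3a→b14/s0 L1-HIT; vc=[12,2,4]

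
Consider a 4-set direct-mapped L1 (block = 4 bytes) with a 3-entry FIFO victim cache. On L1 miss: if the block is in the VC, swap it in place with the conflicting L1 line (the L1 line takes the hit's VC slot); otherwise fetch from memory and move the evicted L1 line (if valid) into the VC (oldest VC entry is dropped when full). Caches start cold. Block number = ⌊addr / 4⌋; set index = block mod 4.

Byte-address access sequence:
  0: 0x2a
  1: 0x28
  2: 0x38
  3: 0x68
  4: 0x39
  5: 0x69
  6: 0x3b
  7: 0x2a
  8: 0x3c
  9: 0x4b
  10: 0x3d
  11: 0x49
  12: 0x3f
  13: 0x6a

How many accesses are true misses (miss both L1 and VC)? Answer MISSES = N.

MISSES = 5

#0 0x2a→b10/s2 MISS; vc=[]
#1 0x28→b10/s2 L1-HIT; vc=[]
#2 0x38→b14/s2 MISS; vc=[10]
#3 0x68→b26/s2 MISS; vc=[10,14]
#4 0x39→b14/s2 VC-HIT; vc=[10,26]
#5 0x69→b26/s2 VC-HIT; vc=[10,14]
#6 0x3b→b14/s2 VC-HIT; vc=[10,26]
#7 0x2a→b10/s2 VC-HIT; vc=[14,26]
#8 0x3c→b15/s3 MISS; vc=[14,26]
#9 0x4b→b18/s2 MISS; vc=[14,26,10]
#10 0x3d→b15/s3 L1-HIT; vc=[14,26,10]
#11 0x49→b18/s2 L1-HIT; vc=[14,26,10]
#12 0x3f→b15/s3 L1-HIT; vc=[14,26,10]
#13 0x6a→b26/s2 VC-HIT; vc=[14,18,10]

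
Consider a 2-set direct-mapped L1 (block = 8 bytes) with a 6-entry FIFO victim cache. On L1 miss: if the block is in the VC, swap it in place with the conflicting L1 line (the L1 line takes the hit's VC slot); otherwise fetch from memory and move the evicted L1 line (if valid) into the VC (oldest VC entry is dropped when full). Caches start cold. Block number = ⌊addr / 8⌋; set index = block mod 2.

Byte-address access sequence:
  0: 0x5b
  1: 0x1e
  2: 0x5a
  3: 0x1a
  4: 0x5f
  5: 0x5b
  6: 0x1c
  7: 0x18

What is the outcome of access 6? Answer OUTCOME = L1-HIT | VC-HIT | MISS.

OUTCOME = VC-HIT

#0 0x5b→b11/s1 MISS; vc=[]
#1 0x1e→b3/s1 MISS; vc=[11]
#2 0x5a→b11/s1 VC-HIT; vc=[3]
#3 0x1a→b3/s1 VC-HIT; vc=[11]
#4 0x5f→b11/s1 VC-HIT; vc=[3]
#5 0x5b→b11/s1 L1-HIT; vc=[3]
#6 0x1c→b3/s1 VC-HIT; vc=[11]
#7 0x18→b3/s1 L1-HIT; vc=[11]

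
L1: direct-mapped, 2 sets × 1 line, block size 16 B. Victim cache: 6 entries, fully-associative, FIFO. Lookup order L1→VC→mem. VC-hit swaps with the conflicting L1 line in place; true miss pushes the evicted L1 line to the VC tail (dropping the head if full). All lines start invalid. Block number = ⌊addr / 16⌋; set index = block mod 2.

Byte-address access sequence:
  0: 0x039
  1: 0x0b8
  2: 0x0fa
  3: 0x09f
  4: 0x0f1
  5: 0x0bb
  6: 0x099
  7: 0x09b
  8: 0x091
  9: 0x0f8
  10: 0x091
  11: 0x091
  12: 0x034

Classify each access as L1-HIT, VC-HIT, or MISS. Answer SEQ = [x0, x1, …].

SEQ = [MISS, MISS, MISS, MISS, VC-HIT, VC-HIT, VC-HIT, L1-HIT, L1-HIT, VC-HIT, VC-HIT, L1-HIT, VC-HIT]

#0 0x39→b3/s1 MISS; vc=[]
#1 0xb8→b11/s1 MISS; vc=[3]
#2 0xfa→b15/s1 MISS; vc=[3,11]
#3 0x9f→b9/s1 MISS; vc=[3,11,15]
#4 0xf1→b15/s1 VC-HIT; vc=[3,11,9]
#5 0xbb→b11/s1 VC-HIT; vc=[3,15,9]
#6 0x99→b9/s1 VC-HIT; vc=[3,15,11]
#7 0x9b→b9/s1 L1-HIT; vc=[3,15,11]
#8 0x91→b9/s1 L1-HIT; vc=[3,15,11]
#9 0xf8→b15/s1 VC-HIT; vc=[3,9,11]
#10 0x91→b9/s1 VC-HIT; vc=[3,15,11]
#11 0x91→b9/s1 L1-HIT; vc=[3,15,11]
#12 0x34→b3/s1 VC-HIT; vc=[9,15,11]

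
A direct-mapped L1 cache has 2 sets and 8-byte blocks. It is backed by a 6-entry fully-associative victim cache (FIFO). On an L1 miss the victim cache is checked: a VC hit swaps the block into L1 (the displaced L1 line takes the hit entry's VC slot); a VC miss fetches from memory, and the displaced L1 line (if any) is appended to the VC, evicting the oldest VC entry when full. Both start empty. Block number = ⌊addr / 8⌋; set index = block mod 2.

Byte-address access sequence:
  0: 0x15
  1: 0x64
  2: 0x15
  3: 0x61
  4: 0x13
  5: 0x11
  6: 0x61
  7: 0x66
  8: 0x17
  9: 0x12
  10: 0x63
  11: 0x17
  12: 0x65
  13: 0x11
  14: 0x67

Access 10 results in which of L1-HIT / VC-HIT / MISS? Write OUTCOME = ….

0: 0x15 (blk 2, set 0) → MISS  vc=[]
1: 0x64 (blk 12, set 0) → MISS  vc=[2]
2: 0x15 (blk 2, set 0) → VC-HIT  vc=[12]
3: 0x61 (blk 12, set 0) → VC-HIT  vc=[2]
4: 0x13 (blk 2, set 0) → VC-HIT  vc=[12]
5: 0x11 (blk 2, set 0) → L1-HIT  vc=[12]
6: 0x61 (blk 12, set 0) → VC-HIT  vc=[2]
7: 0x66 (blk 12, set 0) → L1-HIT  vc=[2]
8: 0x17 (blk 2, set 0) → VC-HIT  vc=[12]
9: 0x12 (blk 2, set 0) → L1-HIT  vc=[12]
10: 0x63 (blk 12, set 0) → VC-HIT  vc=[2]
11: 0x17 (blk 2, set 0) → VC-HIT  vc=[12]
12: 0x65 (blk 12, set 0) → VC-HIT  vc=[2]
13: 0x11 (blk 2, set 0) → VC-HIT  vc=[12]
14: 0x67 (blk 12, set 0) → VC-HIT  vc=[2]

OUTCOME = VC-HIT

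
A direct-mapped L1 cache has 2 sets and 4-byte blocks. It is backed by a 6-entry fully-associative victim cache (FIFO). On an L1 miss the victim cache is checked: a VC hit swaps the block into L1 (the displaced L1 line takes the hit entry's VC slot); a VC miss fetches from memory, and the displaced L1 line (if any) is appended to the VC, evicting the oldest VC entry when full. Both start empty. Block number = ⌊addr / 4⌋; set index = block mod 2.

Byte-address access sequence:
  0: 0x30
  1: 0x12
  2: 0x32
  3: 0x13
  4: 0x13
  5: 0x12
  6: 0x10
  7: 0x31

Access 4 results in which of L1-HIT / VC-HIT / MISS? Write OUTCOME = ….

0: 0x30 (blk 12, set 0) → MISS  vc=[]
1: 0x12 (blk 4, set 0) → MISS  vc=[12]
2: 0x32 (blk 12, set 0) → VC-HIT  vc=[4]
3: 0x13 (blk 4, set 0) → VC-HIT  vc=[12]
4: 0x13 (blk 4, set 0) → L1-HIT  vc=[12]
5: 0x12 (blk 4, set 0) → L1-HIT  vc=[12]
6: 0x10 (blk 4, set 0) → L1-HIT  vc=[12]
7: 0x31 (blk 12, set 0) → VC-HIT  vc=[4]

OUTCOME = L1-HIT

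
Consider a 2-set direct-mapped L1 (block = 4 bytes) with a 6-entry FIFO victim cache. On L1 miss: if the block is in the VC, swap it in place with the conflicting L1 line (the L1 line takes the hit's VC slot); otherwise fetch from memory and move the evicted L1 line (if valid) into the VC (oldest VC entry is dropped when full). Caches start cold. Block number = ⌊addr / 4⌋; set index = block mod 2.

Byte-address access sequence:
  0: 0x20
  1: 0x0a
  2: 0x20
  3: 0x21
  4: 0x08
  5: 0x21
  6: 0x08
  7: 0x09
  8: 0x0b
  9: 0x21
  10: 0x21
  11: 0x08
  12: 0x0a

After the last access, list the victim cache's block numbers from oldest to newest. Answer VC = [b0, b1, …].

0: 0x20 (blk 8, set 0) → MISS  vc=[]
1: 0xa (blk 2, set 0) → MISS  vc=[8]
2: 0x20 (blk 8, set 0) → VC-HIT  vc=[2]
3: 0x21 (blk 8, set 0) → L1-HIT  vc=[2]
4: 0x8 (blk 2, set 0) → VC-HIT  vc=[8]
5: 0x21 (blk 8, set 0) → VC-HIT  vc=[2]
6: 0x8 (blk 2, set 0) → VC-HIT  vc=[8]
7: 0x9 (blk 2, set 0) → L1-HIT  vc=[8]
8: 0xb (blk 2, set 0) → L1-HIT  vc=[8]
9: 0x21 (blk 8, set 0) → VC-HIT  vc=[2]
10: 0x21 (blk 8, set 0) → L1-HIT  vc=[2]
11: 0x8 (blk 2, set 0) → VC-HIT  vc=[8]
12: 0xa (blk 2, set 0) → L1-HIT  vc=[8]

VC = [8]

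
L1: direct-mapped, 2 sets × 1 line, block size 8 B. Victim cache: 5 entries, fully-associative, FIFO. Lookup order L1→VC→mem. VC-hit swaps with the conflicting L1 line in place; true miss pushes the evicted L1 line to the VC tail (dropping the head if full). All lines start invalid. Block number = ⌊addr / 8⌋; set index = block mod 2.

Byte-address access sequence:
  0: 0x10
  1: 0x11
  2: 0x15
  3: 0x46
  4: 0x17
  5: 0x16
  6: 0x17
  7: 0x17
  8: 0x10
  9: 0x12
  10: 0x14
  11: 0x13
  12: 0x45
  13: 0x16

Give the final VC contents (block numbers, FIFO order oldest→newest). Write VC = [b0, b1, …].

#0 0x10→b2/s0 MISS; vc=[]
#1 0x11→b2/s0 L1-HIT; vc=[]
#2 0x15→b2/s0 L1-HIT; vc=[]
#3 0x46→b8/s0 MISS; vc=[2]
#4 0x17→b2/s0 VC-HIT; vc=[8]
#5 0x16→b2/s0 L1-HIT; vc=[8]
#6 0x17→b2/s0 L1-HIT; vc=[8]
#7 0x17→b2/s0 L1-HIT; vc=[8]
#8 0x10→b2/s0 L1-HIT; vc=[8]
#9 0x12→b2/s0 L1-HIT; vc=[8]
#10 0x14→b2/s0 L1-HIT; vc=[8]
#11 0x13→b2/s0 L1-HIT; vc=[8]
#12 0x45→b8/s0 VC-HIT; vc=[2]
#13 0x16→b2/s0 VC-HIT; vc=[8]

VC = [8]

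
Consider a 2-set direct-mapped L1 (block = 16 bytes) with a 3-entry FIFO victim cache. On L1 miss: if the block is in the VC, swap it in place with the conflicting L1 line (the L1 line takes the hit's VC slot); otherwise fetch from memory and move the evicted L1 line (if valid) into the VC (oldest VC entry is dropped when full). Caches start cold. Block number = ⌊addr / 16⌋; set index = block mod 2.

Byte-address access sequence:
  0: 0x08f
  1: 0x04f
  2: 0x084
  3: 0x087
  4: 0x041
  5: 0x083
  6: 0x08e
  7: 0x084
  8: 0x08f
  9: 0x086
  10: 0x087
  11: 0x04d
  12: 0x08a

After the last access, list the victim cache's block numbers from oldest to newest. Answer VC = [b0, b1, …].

0: 0x8f (blk 8, set 0) → MISS  vc=[]
1: 0x4f (blk 4, set 0) → MISS  vc=[8]
2: 0x84 (blk 8, set 0) → VC-HIT  vc=[4]
3: 0x87 (blk 8, set 0) → L1-HIT  vc=[4]
4: 0x41 (blk 4, set 0) → VC-HIT  vc=[8]
5: 0x83 (blk 8, set 0) → VC-HIT  vc=[4]
6: 0x8e (blk 8, set 0) → L1-HIT  vc=[4]
7: 0x84 (blk 8, set 0) → L1-HIT  vc=[4]
8: 0x8f (blk 8, set 0) → L1-HIT  vc=[4]
9: 0x86 (blk 8, set 0) → L1-HIT  vc=[4]
10: 0x87 (blk 8, set 0) → L1-HIT  vc=[4]
11: 0x4d (blk 4, set 0) → VC-HIT  vc=[8]
12: 0x8a (blk 8, set 0) → VC-HIT  vc=[4]

VC = [4]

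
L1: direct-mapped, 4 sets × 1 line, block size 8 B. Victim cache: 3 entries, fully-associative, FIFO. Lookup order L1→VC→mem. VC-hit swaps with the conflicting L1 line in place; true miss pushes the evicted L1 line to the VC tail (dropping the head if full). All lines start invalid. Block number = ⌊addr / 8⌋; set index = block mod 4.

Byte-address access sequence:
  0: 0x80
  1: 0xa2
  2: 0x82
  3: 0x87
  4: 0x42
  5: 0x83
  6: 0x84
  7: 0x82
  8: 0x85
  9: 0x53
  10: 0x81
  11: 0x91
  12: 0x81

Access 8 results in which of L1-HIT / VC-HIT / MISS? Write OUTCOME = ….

0: 0x80 (blk 16, set 0) → MISS  vc=[]
1: 0xa2 (blk 20, set 0) → MISS  vc=[16]
2: 0x82 (blk 16, set 0) → VC-HIT  vc=[20]
3: 0x87 (blk 16, set 0) → L1-HIT  vc=[20]
4: 0x42 (blk 8, set 0) → MISS  vc=[20, 16]
5: 0x83 (blk 16, set 0) → VC-HIT  vc=[20, 8]
6: 0x84 (blk 16, set 0) → L1-HIT  vc=[20, 8]
7: 0x82 (blk 16, set 0) → L1-HIT  vc=[20, 8]
8: 0x85 (blk 16, set 0) → L1-HIT  vc=[20, 8]
9: 0x53 (blk 10, set 2) → MISS  vc=[20, 8]
10: 0x81 (blk 16, set 0) → L1-HIT  vc=[20, 8]
11: 0x91 (blk 18, set 2) → MISS  vc=[20, 8, 10]
12: 0x81 (blk 16, set 0) → L1-HIT  vc=[20, 8, 10]

OUTCOME = L1-HIT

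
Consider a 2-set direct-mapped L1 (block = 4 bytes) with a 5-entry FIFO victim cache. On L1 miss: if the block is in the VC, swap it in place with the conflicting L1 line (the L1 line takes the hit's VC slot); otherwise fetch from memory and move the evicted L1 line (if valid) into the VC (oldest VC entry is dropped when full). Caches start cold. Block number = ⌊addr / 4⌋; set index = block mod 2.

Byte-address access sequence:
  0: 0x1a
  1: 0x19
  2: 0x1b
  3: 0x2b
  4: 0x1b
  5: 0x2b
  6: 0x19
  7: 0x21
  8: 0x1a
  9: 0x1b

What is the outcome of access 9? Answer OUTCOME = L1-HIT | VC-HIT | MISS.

#0 0x1a→b6/s0 MISS; vc=[]
#1 0x19→b6/s0 L1-HIT; vc=[]
#2 0x1b→b6/s0 L1-HIT; vc=[]
#3 0x2b→b10/s0 MISS; vc=[6]
#4 0x1b→b6/s0 VC-HIT; vc=[10]
#5 0x2b→b10/s0 VC-HIT; vc=[6]
#6 0x19→b6/s0 VC-HIT; vc=[10]
#7 0x21→b8/s0 MISS; vc=[10,6]
#8 0x1a→b6/s0 VC-HIT; vc=[10,8]
#9 0x1b→b6/s0 L1-HIT; vc=[10,8]

OUTCOME = L1-HIT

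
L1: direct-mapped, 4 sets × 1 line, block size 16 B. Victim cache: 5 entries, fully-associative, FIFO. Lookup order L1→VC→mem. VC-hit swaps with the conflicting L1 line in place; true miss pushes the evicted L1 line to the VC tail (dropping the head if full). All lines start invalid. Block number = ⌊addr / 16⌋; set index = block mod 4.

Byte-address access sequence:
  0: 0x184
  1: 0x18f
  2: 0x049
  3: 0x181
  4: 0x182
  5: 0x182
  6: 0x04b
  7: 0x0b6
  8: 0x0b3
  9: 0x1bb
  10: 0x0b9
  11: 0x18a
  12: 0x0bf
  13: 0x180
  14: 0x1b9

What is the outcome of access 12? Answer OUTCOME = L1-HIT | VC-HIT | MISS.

OUTCOME = L1-HIT

#0 0x184→b24/s0 MISS; vc=[]
#1 0x18f→b24/s0 L1-HIT; vc=[]
#2 0x49→b4/s0 MISS; vc=[24]
#3 0x181→b24/s0 VC-HIT; vc=[4]
#4 0x182→b24/s0 L1-HIT; vc=[4]
#5 0x182→b24/s0 L1-HIT; vc=[4]
#6 0x4b→b4/s0 VC-HIT; vc=[24]
#7 0xb6→b11/s3 MISS; vc=[24]
#8 0xb3→b11/s3 L1-HIT; vc=[24]
#9 0x1bb→b27/s3 MISS; vc=[24,11]
#10 0xb9→b11/s3 VC-HIT; vc=[24,27]
#11 0x18a→b24/s0 VC-HIT; vc=[4,27]
#12 0xbf→b11/s3 L1-HIT; vc=[4,27]
#13 0x180→b24/s0 L1-HIT; vc=[4,27]
#14 0x1b9→b27/s3 VC-HIT; vc=[4,11]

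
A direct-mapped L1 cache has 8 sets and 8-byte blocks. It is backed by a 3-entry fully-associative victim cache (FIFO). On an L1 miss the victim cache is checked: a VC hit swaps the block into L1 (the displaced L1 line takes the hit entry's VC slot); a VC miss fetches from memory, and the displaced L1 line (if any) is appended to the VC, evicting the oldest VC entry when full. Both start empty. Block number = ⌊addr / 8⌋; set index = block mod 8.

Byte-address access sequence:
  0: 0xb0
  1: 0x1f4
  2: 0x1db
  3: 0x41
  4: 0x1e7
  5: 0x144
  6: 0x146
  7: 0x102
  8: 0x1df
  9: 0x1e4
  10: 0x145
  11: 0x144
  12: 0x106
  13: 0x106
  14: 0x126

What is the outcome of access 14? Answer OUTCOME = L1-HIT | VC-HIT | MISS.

OUTCOME = MISS

#0 0xb0→b22/s6 MISS; vc=[]
#1 0x1f4→b62/s6 MISS; vc=[22]
#2 0x1db→b59/s3 MISS; vc=[22]
#3 0x41→b8/s0 MISS; vc=[22]
#4 0x1e7→b60/s4 MISS; vc=[22]
#5 0x144→b40/s0 MISS; vc=[22,8]
#6 0x146→b40/s0 L1-HIT; vc=[22,8]
#7 0x102→b32/s0 MISS; vc=[22,8,40]
#8 0x1df→b59/s3 L1-HIT; vc=[22,8,40]
#9 0x1e4→b60/s4 L1-HIT; vc=[22,8,40]
#10 0x145→b40/s0 VC-HIT; vc=[22,8,32]
#11 0x144→b40/s0 L1-HIT; vc=[22,8,32]
#12 0x106→b32/s0 VC-HIT; vc=[22,8,40]
#13 0x106→b32/s0 L1-HIT; vc=[22,8,40]
#14 0x126→b36/s4 MISS; vc=[8,40,60]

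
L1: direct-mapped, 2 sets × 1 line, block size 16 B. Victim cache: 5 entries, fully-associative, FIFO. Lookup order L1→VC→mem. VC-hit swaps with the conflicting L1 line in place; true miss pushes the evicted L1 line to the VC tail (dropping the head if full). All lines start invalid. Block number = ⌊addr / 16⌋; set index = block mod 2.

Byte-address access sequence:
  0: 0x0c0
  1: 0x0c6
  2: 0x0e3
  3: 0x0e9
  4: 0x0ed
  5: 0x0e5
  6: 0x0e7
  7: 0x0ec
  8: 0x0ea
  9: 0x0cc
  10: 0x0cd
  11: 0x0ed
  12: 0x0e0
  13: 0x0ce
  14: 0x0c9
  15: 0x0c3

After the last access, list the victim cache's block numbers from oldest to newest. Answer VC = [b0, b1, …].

VC = [14]

  [0] addr=0xc0 blk=12 s=0: MISS | VC []
  [1] addr=0xc6 blk=12 s=0: L1-HIT | VC []
  [2] addr=0xe3 blk=14 s=0: MISS | VC [12]
  [3] addr=0xe9 blk=14 s=0: L1-HIT | VC [12]
  [4] addr=0xed blk=14 s=0: L1-HIT | VC [12]
  [5] addr=0xe5 blk=14 s=0: L1-HIT | VC [12]
  [6] addr=0xe7 blk=14 s=0: L1-HIT | VC [12]
  [7] addr=0xec blk=14 s=0: L1-HIT | VC [12]
  [8] addr=0xea blk=14 s=0: L1-HIT | VC [12]
  [9] addr=0xcc blk=12 s=0: VC-HIT | VC [14]
  [10] addr=0xcd blk=12 s=0: L1-HIT | VC [14]
  [11] addr=0xed blk=14 s=0: VC-HIT | VC [12]
  [12] addr=0xe0 blk=14 s=0: L1-HIT | VC [12]
  [13] addr=0xce blk=12 s=0: VC-HIT | VC [14]
  [14] addr=0xc9 blk=12 s=0: L1-HIT | VC [14]
  [15] addr=0xc3 blk=12 s=0: L1-HIT | VC [14]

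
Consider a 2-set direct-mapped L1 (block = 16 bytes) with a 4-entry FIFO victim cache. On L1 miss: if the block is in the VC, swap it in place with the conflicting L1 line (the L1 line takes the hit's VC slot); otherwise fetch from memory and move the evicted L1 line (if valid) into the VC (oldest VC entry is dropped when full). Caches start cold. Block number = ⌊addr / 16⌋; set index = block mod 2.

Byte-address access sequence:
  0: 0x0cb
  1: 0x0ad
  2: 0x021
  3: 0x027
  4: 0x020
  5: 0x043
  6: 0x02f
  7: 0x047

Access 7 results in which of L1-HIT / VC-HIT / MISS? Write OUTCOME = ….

OUTCOME = VC-HIT

#0 0xcb→b12/s0 MISS; vc=[]
#1 0xad→b10/s0 MISS; vc=[12]
#2 0x21→b2/s0 MISS; vc=[12,10]
#3 0x27→b2/s0 L1-HIT; vc=[12,10]
#4 0x20→b2/s0 L1-HIT; vc=[12,10]
#5 0x43→b4/s0 MISS; vc=[12,10,2]
#6 0x2f→b2/s0 VC-HIT; vc=[12,10,4]
#7 0x47→b4/s0 VC-HIT; vc=[12,10,2]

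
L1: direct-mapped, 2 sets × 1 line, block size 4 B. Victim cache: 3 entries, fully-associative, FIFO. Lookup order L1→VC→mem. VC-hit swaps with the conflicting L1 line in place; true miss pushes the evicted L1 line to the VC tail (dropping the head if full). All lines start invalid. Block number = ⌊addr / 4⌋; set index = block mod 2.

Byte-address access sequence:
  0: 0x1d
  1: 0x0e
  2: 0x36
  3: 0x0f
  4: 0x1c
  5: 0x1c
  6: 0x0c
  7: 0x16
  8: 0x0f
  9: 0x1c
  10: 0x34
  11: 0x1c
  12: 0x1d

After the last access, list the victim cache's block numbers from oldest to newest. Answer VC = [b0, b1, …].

0: 0x1d (blk 7, set 1) → MISS  vc=[]
1: 0xe (blk 3, set 1) → MISS  vc=[7]
2: 0x36 (blk 13, set 1) → MISS  vc=[7, 3]
3: 0xf (blk 3, set 1) → VC-HIT  vc=[7, 13]
4: 0x1c (blk 7, set 1) → VC-HIT  vc=[3, 13]
5: 0x1c (blk 7, set 1) → L1-HIT  vc=[3, 13]
6: 0xc (blk 3, set 1) → VC-HIT  vc=[7, 13]
7: 0x16 (blk 5, set 1) → MISS  vc=[7, 13, 3]
8: 0xf (blk 3, set 1) → VC-HIT  vc=[7, 13, 5]
9: 0x1c (blk 7, set 1) → VC-HIT  vc=[3, 13, 5]
10: 0x34 (blk 13, set 1) → VC-HIT  vc=[3, 7, 5]
11: 0x1c (blk 7, set 1) → VC-HIT  vc=[3, 13, 5]
12: 0x1d (blk 7, set 1) → L1-HIT  vc=[3, 13, 5]

VC = [3, 13, 5]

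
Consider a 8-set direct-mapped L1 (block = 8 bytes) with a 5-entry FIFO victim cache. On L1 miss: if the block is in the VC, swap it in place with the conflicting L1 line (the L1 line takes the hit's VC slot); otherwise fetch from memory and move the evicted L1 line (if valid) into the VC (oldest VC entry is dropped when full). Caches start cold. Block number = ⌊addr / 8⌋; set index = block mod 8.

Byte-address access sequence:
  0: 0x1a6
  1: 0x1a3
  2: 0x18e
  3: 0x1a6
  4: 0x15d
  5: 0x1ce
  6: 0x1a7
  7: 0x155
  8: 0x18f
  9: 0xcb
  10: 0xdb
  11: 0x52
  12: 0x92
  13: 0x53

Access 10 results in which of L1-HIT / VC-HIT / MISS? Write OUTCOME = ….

  [0] addr=0x1a6 blk=52 s=4: MISS | VC []
  [1] addr=0x1a3 blk=52 s=4: L1-HIT | VC []
  [2] addr=0x18e blk=49 s=1: MISS | VC []
  [3] addr=0x1a6 blk=52 s=4: L1-HIT | VC []
  [4] addr=0x15d blk=43 s=3: MISS | VC []
  [5] addr=0x1ce blk=57 s=1: MISS | VC [49]
  [6] addr=0x1a7 blk=52 s=4: L1-HIT | VC [49]
  [7] addr=0x155 blk=42 s=2: MISS | VC [49]
  [8] addr=0x18f blk=49 s=1: VC-HIT | VC [57]
  [9] addr=0xcb blk=25 s=1: MISS | VC [57, 49]
  [10] addr=0xdb blk=27 s=3: MISS | VC [57, 49, 43]
  [11] addr=0x52 blk=10 s=2: MISS | VC [57, 49, 43, 42]
  [12] addr=0x92 blk=18 s=2: MISS | VC [57, 49, 43, 42, 10]
  [13] addr=0x53 blk=10 s=2: VC-HIT | VC [57, 49, 43, 42, 18]

OUTCOME = MISS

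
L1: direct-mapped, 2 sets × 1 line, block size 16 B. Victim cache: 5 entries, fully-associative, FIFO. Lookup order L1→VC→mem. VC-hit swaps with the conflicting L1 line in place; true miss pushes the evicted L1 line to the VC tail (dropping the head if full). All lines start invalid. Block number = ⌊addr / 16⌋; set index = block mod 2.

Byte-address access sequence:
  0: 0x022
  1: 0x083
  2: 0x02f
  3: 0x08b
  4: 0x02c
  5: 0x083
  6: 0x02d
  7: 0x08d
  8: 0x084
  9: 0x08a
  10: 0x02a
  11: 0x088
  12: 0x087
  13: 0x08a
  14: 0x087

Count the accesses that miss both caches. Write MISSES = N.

MISSES = 2

0: 0x22 (blk 2, set 0) → MISS  vc=[]
1: 0x83 (blk 8, set 0) → MISS  vc=[2]
2: 0x2f (blk 2, set 0) → VC-HIT  vc=[8]
3: 0x8b (blk 8, set 0) → VC-HIT  vc=[2]
4: 0x2c (blk 2, set 0) → VC-HIT  vc=[8]
5: 0x83 (blk 8, set 0) → VC-HIT  vc=[2]
6: 0x2d (blk 2, set 0) → VC-HIT  vc=[8]
7: 0x8d (blk 8, set 0) → VC-HIT  vc=[2]
8: 0x84 (blk 8, set 0) → L1-HIT  vc=[2]
9: 0x8a (blk 8, set 0) → L1-HIT  vc=[2]
10: 0x2a (blk 2, set 0) → VC-HIT  vc=[8]
11: 0x88 (blk 8, set 0) → VC-HIT  vc=[2]
12: 0x87 (blk 8, set 0) → L1-HIT  vc=[2]
13: 0x8a (blk 8, set 0) → L1-HIT  vc=[2]
14: 0x87 (blk 8, set 0) → L1-HIT  vc=[2]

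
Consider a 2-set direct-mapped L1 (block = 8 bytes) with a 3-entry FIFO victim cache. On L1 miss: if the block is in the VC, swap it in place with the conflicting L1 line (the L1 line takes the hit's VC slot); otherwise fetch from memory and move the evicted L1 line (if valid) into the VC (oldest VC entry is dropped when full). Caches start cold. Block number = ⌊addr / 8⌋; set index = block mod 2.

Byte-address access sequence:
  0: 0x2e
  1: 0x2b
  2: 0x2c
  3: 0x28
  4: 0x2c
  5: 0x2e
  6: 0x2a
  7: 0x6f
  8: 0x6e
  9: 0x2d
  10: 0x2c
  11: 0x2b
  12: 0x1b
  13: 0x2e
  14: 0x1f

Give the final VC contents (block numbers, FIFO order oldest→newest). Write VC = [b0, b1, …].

#0 0x2e→b5/s1 MISS; vc=[]
#1 0x2b→b5/s1 L1-HIT; vc=[]
#2 0x2c→b5/s1 L1-HIT; vc=[]
#3 0x28→b5/s1 L1-HIT; vc=[]
#4 0x2c→b5/s1 L1-HIT; vc=[]
#5 0x2e→b5/s1 L1-HIT; vc=[]
#6 0x2a→b5/s1 L1-HIT; vc=[]
#7 0x6f→b13/s1 MISS; vc=[5]
#8 0x6e→b13/s1 L1-HIT; vc=[5]
#9 0x2d→b5/s1 VC-HIT; vc=[13]
#10 0x2c→b5/s1 L1-HIT; vc=[13]
#11 0x2b→b5/s1 L1-HIT; vc=[13]
#12 0x1b→b3/s1 MISS; vc=[13,5]
#13 0x2e→b5/s1 VC-HIT; vc=[13,3]
#14 0x1f→b3/s1 VC-HIT; vc=[13,5]

VC = [13, 5]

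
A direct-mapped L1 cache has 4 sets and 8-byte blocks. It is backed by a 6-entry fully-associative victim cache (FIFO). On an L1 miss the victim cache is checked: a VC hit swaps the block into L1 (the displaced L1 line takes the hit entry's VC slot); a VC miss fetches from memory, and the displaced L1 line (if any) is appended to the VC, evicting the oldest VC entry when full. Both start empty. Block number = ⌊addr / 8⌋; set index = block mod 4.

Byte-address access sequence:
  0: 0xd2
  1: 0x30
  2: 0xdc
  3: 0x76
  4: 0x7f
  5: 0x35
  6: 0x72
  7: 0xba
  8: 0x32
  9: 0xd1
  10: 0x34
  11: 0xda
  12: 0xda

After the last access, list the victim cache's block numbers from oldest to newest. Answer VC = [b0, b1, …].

#0 0xd2→b26/s2 MISS; vc=[]
#1 0x30→b6/s2 MISS; vc=[26]
#2 0xdc→b27/s3 MISS; vc=[26]
#3 0x76→b14/s2 MISS; vc=[26,6]
#4 0x7f→b15/s3 MISS; vc=[26,6,27]
#5 0x35→b6/s2 VC-HIT; vc=[26,14,27]
#6 0x72→b14/s2 VC-HIT; vc=[26,6,27]
#7 0xba→b23/s3 MISS; vc=[26,6,27,15]
#8 0x32→b6/s2 VC-HIT; vc=[26,14,27,15]
#9 0xd1→b26/s2 VC-HIT; vc=[6,14,27,15]
#10 0x34→b6/s2 VC-HIT; vc=[26,14,27,15]
#11 0xda→b27/s3 VC-HIT; vc=[26,14,23,15]
#12 0xda→b27/s3 L1-HIT; vc=[26,14,23,15]

VC = [26, 14, 23, 15]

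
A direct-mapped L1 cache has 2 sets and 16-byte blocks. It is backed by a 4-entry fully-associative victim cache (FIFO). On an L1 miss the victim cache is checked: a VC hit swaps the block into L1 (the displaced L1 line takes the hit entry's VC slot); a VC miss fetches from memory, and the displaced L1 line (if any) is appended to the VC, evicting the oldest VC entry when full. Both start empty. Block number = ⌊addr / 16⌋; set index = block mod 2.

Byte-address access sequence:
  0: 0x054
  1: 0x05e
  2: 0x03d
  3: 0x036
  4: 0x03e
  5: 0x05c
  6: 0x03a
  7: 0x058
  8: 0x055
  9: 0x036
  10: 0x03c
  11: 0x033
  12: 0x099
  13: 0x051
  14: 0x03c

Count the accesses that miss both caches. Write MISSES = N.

MISSES = 3

  [0] addr=0x54 blk=5 s=1: MISS | VC []
  [1] addr=0x5e blk=5 s=1: L1-HIT | VC []
  [2] addr=0x3d blk=3 s=1: MISS | VC [5]
  [3] addr=0x36 blk=3 s=1: L1-HIT | VC [5]
  [4] addr=0x3e blk=3 s=1: L1-HIT | VC [5]
  [5] addr=0x5c blk=5 s=1: VC-HIT | VC [3]
  [6] addr=0x3a blk=3 s=1: VC-HIT | VC [5]
  [7] addr=0x58 blk=5 s=1: VC-HIT | VC [3]
  [8] addr=0x55 blk=5 s=1: L1-HIT | VC [3]
  [9] addr=0x36 blk=3 s=1: VC-HIT | VC [5]
  [10] addr=0x3c blk=3 s=1: L1-HIT | VC [5]
  [11] addr=0x33 blk=3 s=1: L1-HIT | VC [5]
  [12] addr=0x99 blk=9 s=1: MISS | VC [5, 3]
  [13] addr=0x51 blk=5 s=1: VC-HIT | VC [9, 3]
  [14] addr=0x3c blk=3 s=1: VC-HIT | VC [9, 5]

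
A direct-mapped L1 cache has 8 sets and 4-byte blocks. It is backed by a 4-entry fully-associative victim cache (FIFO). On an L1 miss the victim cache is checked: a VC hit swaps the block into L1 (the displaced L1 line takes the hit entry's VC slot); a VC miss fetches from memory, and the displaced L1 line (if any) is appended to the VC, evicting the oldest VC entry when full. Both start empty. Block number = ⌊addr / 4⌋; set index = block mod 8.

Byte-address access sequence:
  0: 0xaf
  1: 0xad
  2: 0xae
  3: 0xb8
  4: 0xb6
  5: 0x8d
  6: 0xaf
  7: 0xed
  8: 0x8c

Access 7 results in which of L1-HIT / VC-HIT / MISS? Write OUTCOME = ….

OUTCOME = MISS

0: 0xaf (blk 43, set 3) → MISS  vc=[]
1: 0xad (blk 43, set 3) → L1-HIT  vc=[]
2: 0xae (blk 43, set 3) → L1-HIT  vc=[]
3: 0xb8 (blk 46, set 6) → MISS  vc=[]
4: 0xb6 (blk 45, set 5) → MISS  vc=[]
5: 0x8d (blk 35, set 3) → MISS  vc=[43]
6: 0xaf (blk 43, set 3) → VC-HIT  vc=[35]
7: 0xed (blk 59, set 3) → MISS  vc=[35, 43]
8: 0x8c (blk 35, set 3) → VC-HIT  vc=[59, 43]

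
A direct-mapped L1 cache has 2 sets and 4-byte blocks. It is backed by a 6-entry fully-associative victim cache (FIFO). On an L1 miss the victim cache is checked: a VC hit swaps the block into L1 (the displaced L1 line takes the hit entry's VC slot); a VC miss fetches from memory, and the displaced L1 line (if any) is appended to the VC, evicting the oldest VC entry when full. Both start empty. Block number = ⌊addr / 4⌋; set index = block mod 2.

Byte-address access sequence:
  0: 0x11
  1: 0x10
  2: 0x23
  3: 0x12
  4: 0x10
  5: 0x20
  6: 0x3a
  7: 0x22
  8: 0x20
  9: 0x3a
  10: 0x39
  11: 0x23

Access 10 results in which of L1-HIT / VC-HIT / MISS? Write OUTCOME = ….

  [0] addr=0x11 blk=4 s=0: MISS | VC []
  [1] addr=0x10 blk=4 s=0: L1-HIT | VC []
  [2] addr=0x23 blk=8 s=0: MISS | VC [4]
  [3] addr=0x12 blk=4 s=0: VC-HIT | VC [8]
  [4] addr=0x10 blk=4 s=0: L1-HIT | VC [8]
  [5] addr=0x20 blk=8 s=0: VC-HIT | VC [4]
  [6] addr=0x3a blk=14 s=0: MISS | VC [4, 8]
  [7] addr=0x22 blk=8 s=0: VC-HIT | VC [4, 14]
  [8] addr=0x20 blk=8 s=0: L1-HIT | VC [4, 14]
  [9] addr=0x3a blk=14 s=0: VC-HIT | VC [4, 8]
  [10] addr=0x39 blk=14 s=0: L1-HIT | VC [4, 8]
  [11] addr=0x23 blk=8 s=0: VC-HIT | VC [4, 14]

OUTCOME = L1-HIT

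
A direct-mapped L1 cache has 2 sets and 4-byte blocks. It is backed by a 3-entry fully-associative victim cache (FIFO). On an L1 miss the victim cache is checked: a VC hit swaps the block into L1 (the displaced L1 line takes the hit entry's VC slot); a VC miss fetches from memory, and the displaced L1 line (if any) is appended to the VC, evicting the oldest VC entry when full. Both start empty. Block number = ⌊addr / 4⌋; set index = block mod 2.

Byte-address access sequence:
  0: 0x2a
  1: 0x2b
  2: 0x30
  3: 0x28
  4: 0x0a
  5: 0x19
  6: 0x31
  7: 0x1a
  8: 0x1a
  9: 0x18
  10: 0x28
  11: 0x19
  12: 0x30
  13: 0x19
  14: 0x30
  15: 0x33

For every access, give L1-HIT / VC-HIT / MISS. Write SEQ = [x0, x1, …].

#0 0x2a→b10/s0 MISS; vc=[]
#1 0x2b→b10/s0 L1-HIT; vc=[]
#2 0x30→b12/s0 MISS; vc=[10]
#3 0x28→b10/s0 VC-HIT; vc=[12]
#4 0xa→b2/s0 MISS; vc=[12,10]
#5 0x19→b6/s0 MISS; vc=[12,10,2]
#6 0x31→b12/s0 VC-HIT; vc=[6,10,2]
#7 0x1a→b6/s0 VC-HIT; vc=[12,10,2]
#8 0x1a→b6/s0 L1-HIT; vc=[12,10,2]
#9 0x18→b6/s0 L1-HIT; vc=[12,10,2]
#10 0x28→b10/s0 VC-HIT; vc=[12,6,2]
#11 0x19→b6/s0 VC-HIT; vc=[12,10,2]
#12 0x30→b12/s0 VC-HIT; vc=[6,10,2]
#13 0x19→b6/s0 VC-HIT; vc=[12,10,2]
#14 0x30→b12/s0 VC-HIT; vc=[6,10,2]
#15 0x33→b12/s0 L1-HIT; vc=[6,10,2]

SEQ = [MISS, L1-HIT, MISS, VC-HIT, MISS, MISS, VC-HIT, VC-HIT, L1-HIT, L1-HIT, VC-HIT, VC-HIT, VC-HIT, VC-HIT, VC-HIT, L1-HIT]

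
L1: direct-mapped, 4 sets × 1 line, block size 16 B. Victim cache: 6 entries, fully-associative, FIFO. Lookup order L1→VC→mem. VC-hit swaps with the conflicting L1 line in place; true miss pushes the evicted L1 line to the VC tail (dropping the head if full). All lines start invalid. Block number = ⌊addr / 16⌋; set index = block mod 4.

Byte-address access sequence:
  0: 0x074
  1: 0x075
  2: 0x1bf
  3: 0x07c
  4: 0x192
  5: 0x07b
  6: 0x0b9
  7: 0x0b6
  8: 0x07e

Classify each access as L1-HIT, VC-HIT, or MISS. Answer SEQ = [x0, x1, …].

SEQ = [MISS, L1-HIT, MISS, VC-HIT, MISS, L1-HIT, MISS, L1-HIT, VC-HIT]

  [0] addr=0x74 blk=7 s=3: MISS | VC []
  [1] addr=0x75 blk=7 s=3: L1-HIT | VC []
  [2] addr=0x1bf blk=27 s=3: MISS | VC [7]
  [3] addr=0x7c blk=7 s=3: VC-HIT | VC [27]
  [4] addr=0x192 blk=25 s=1: MISS | VC [27]
  [5] addr=0x7b blk=7 s=3: L1-HIT | VC [27]
  [6] addr=0xb9 blk=11 s=3: MISS | VC [27, 7]
  [7] addr=0xb6 blk=11 s=3: L1-HIT | VC [27, 7]
  [8] addr=0x7e blk=7 s=3: VC-HIT | VC [27, 11]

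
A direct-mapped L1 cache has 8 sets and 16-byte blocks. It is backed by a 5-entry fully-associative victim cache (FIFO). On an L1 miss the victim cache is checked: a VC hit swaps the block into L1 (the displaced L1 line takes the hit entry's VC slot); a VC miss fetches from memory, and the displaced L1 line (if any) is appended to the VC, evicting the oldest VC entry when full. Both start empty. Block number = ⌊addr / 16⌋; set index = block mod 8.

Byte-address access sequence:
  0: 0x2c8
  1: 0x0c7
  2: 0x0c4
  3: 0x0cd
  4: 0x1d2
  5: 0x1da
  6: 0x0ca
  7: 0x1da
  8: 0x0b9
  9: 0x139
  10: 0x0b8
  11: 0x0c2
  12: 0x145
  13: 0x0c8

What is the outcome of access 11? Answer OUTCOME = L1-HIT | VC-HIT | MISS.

#0 0x2c8→b44/s4 MISS; vc=[]
#1 0xc7→b12/s4 MISS; vc=[44]
#2 0xc4→b12/s4 L1-HIT; vc=[44]
#3 0xcd→b12/s4 L1-HIT; vc=[44]
#4 0x1d2→b29/s5 MISS; vc=[44]
#5 0x1da→b29/s5 L1-HIT; vc=[44]
#6 0xca→b12/s4 L1-HIT; vc=[44]
#7 0x1da→b29/s5 L1-HIT; vc=[44]
#8 0xb9→b11/s3 MISS; vc=[44]
#9 0x139→b19/s3 MISS; vc=[44,11]
#10 0xb8→b11/s3 VC-HIT; vc=[44,19]
#11 0xc2→b12/s4 L1-HIT; vc=[44,19]
#12 0x145→b20/s4 MISS; vc=[44,19,12]
#13 0xc8→b12/s4 VC-HIT; vc=[44,19,20]

OUTCOME = L1-HIT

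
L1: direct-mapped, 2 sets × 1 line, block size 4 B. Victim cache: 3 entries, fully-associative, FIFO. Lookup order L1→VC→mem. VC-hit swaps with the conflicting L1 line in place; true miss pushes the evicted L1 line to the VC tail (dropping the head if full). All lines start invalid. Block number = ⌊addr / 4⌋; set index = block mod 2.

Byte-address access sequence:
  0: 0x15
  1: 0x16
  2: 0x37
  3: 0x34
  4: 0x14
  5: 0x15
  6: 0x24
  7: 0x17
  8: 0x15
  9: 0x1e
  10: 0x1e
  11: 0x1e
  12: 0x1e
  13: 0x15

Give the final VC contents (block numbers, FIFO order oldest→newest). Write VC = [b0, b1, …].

#0 0x15→b5/s1 MISS; vc=[]
#1 0x16→b5/s1 L1-HIT; vc=[]
#2 0x37→b13/s1 MISS; vc=[5]
#3 0x34→b13/s1 L1-HIT; vc=[5]
#4 0x14→b5/s1 VC-HIT; vc=[13]
#5 0x15→b5/s1 L1-HIT; vc=[13]
#6 0x24→b9/s1 MISS; vc=[13,5]
#7 0x17→b5/s1 VC-HIT; vc=[13,9]
#8 0x15→b5/s1 L1-HIT; vc=[13,9]
#9 0x1e→b7/s1 MISS; vc=[13,9,5]
#10 0x1e→b7/s1 L1-HIT; vc=[13,9,5]
#11 0x1e→b7/s1 L1-HIT; vc=[13,9,5]
#12 0x1e→b7/s1 L1-HIT; vc=[13,9,5]
#13 0x15→b5/s1 VC-HIT; vc=[13,9,7]

VC = [13, 9, 7]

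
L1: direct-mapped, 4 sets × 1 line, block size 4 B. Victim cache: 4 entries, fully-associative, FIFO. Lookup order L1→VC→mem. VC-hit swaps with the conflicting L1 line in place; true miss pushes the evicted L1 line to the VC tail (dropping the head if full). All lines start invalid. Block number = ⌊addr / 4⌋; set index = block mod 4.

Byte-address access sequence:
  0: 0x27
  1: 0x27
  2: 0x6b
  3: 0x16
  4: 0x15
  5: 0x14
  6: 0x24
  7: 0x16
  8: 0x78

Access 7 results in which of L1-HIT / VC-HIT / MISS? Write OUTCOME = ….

#0 0x27→b9/s1 MISS; vc=[]
#1 0x27→b9/s1 L1-HIT; vc=[]
#2 0x6b→b26/s2 MISS; vc=[]
#3 0x16→b5/s1 MISS; vc=[9]
#4 0x15→b5/s1 L1-HIT; vc=[9]
#5 0x14→b5/s1 L1-HIT; vc=[9]
#6 0x24→b9/s1 VC-HIT; vc=[5]
#7 0x16→b5/s1 VC-HIT; vc=[9]
#8 0x78→b30/s2 MISS; vc=[9,26]

OUTCOME = VC-HIT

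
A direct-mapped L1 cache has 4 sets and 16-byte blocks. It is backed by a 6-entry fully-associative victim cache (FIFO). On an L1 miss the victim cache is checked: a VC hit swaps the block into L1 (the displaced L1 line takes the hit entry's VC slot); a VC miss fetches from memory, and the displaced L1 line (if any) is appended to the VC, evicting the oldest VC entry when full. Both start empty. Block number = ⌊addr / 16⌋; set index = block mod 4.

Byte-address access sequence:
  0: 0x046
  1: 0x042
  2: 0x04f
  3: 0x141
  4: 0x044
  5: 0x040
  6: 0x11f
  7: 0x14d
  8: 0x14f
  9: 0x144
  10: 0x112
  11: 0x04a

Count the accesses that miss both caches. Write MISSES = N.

MISSES = 3

  [0] addr=0x46 blk=4 s=0: MISS | VC []
  [1] addr=0x42 blk=4 s=0: L1-HIT | VC []
  [2] addr=0x4f blk=4 s=0: L1-HIT | VC []
  [3] addr=0x141 blk=20 s=0: MISS | VC [4]
  [4] addr=0x44 blk=4 s=0: VC-HIT | VC [20]
  [5] addr=0x40 blk=4 s=0: L1-HIT | VC [20]
  [6] addr=0x11f blk=17 s=1: MISS | VC [20]
  [7] addr=0x14d blk=20 s=0: VC-HIT | VC [4]
  [8] addr=0x14f blk=20 s=0: L1-HIT | VC [4]
  [9] addr=0x144 blk=20 s=0: L1-HIT | VC [4]
  [10] addr=0x112 blk=17 s=1: L1-HIT | VC [4]
  [11] addr=0x4a blk=4 s=0: VC-HIT | VC [20]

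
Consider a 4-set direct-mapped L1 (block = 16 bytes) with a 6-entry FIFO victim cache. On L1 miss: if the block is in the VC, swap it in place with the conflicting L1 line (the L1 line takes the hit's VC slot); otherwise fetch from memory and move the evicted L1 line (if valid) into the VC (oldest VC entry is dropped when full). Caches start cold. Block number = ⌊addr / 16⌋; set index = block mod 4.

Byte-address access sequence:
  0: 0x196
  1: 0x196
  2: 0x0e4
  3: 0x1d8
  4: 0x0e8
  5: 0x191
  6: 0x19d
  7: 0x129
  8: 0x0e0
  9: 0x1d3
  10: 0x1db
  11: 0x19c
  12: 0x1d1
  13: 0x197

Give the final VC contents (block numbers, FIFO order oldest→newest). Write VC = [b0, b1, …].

  [0] addr=0x196 blk=25 s=1: MISS | VC []
  [1] addr=0x196 blk=25 s=1: L1-HIT | VC []
  [2] addr=0xe4 blk=14 s=2: MISS | VC []
  [3] addr=0x1d8 blk=29 s=1: MISS | VC [25]
  [4] addr=0xe8 blk=14 s=2: L1-HIT | VC [25]
  [5] addr=0x191 blk=25 s=1: VC-HIT | VC [29]
  [6] addr=0x19d blk=25 s=1: L1-HIT | VC [29]
  [7] addr=0x129 blk=18 s=2: MISS | VC [29, 14]
  [8] addr=0xe0 blk=14 s=2: VC-HIT | VC [29, 18]
  [9] addr=0x1d3 blk=29 s=1: VC-HIT | VC [25, 18]
  [10] addr=0x1db blk=29 s=1: L1-HIT | VC [25, 18]
  [11] addr=0x19c blk=25 s=1: VC-HIT | VC [29, 18]
  [12] addr=0x1d1 blk=29 s=1: VC-HIT | VC [25, 18]
  [13] addr=0x197 blk=25 s=1: VC-HIT | VC [29, 18]

VC = [29, 18]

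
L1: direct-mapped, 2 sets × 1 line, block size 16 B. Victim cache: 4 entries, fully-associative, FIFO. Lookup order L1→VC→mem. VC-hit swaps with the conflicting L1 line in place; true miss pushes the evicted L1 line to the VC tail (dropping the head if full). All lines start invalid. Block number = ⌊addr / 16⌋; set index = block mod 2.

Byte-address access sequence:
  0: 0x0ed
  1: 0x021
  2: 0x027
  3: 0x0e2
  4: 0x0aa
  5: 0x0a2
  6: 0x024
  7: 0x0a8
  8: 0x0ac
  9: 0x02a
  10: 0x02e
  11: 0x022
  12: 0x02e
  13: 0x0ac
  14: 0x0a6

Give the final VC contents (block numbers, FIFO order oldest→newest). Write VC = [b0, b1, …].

0: 0xed (blk 14, set 0) → MISS  vc=[]
1: 0x21 (blk 2, set 0) → MISS  vc=[14]
2: 0x27 (blk 2, set 0) → L1-HIT  vc=[14]
3: 0xe2 (blk 14, set 0) → VC-HIT  vc=[2]
4: 0xaa (blk 10, set 0) → MISS  vc=[2, 14]
5: 0xa2 (blk 10, set 0) → L1-HIT  vc=[2, 14]
6: 0x24 (blk 2, set 0) → VC-HIT  vc=[10, 14]
7: 0xa8 (blk 10, set 0) → VC-HIT  vc=[2, 14]
8: 0xac (blk 10, set 0) → L1-HIT  vc=[2, 14]
9: 0x2a (blk 2, set 0) → VC-HIT  vc=[10, 14]
10: 0x2e (blk 2, set 0) → L1-HIT  vc=[10, 14]
11: 0x22 (blk 2, set 0) → L1-HIT  vc=[10, 14]
12: 0x2e (blk 2, set 0) → L1-HIT  vc=[10, 14]
13: 0xac (blk 10, set 0) → VC-HIT  vc=[2, 14]
14: 0xa6 (blk 10, set 0) → L1-HIT  vc=[2, 14]

VC = [2, 14]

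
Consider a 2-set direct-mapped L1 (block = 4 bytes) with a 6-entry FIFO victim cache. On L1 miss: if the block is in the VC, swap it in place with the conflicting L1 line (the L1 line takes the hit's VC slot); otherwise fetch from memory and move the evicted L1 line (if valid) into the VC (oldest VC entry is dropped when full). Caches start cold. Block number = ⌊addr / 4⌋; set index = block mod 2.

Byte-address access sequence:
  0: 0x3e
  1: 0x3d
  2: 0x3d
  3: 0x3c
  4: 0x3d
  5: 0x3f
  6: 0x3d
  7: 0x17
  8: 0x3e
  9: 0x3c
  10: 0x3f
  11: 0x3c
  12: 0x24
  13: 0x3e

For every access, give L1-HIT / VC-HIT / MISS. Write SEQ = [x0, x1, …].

#0 0x3e→b15/s1 MISS; vc=[]
#1 0x3d→b15/s1 L1-HIT; vc=[]
#2 0x3d→b15/s1 L1-HIT; vc=[]
#3 0x3c→b15/s1 L1-HIT; vc=[]
#4 0x3d→b15/s1 L1-HIT; vc=[]
#5 0x3f→b15/s1 L1-HIT; vc=[]
#6 0x3d→b15/s1 L1-HIT; vc=[]
#7 0x17→b5/s1 MISS; vc=[15]
#8 0x3e→b15/s1 VC-HIT; vc=[5]
#9 0x3c→b15/s1 L1-HIT; vc=[5]
#10 0x3f→b15/s1 L1-HIT; vc=[5]
#11 0x3c→b15/s1 L1-HIT; vc=[5]
#12 0x24→b9/s1 MISS; vc=[5,15]
#13 0x3e→b15/s1 VC-HIT; vc=[5,9]

SEQ = [MISS, L1-HIT, L1-HIT, L1-HIT, L1-HIT, L1-HIT, L1-HIT, MISS, VC-HIT, L1-HIT, L1-HIT, L1-HIT, MISS, VC-HIT]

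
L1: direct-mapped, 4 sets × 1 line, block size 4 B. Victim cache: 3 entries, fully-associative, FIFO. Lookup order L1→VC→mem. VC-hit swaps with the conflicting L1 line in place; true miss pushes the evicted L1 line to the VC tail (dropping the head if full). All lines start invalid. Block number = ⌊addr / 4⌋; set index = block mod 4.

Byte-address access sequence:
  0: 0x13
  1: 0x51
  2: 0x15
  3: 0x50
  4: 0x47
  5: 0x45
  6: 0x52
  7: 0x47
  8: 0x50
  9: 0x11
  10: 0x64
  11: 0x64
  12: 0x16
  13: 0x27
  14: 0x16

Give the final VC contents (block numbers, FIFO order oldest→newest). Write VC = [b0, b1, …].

VC = [25, 17, 9]

0: 0x13 (blk 4, set 0) → MISS  vc=[]
1: 0x51 (blk 20, set 0) → MISS  vc=[4]
2: 0x15 (blk 5, set 1) → MISS  vc=[4]
3: 0x50 (blk 20, set 0) → L1-HIT  vc=[4]
4: 0x47 (blk 17, set 1) → MISS  vc=[4, 5]
5: 0x45 (blk 17, set 1) → L1-HIT  vc=[4, 5]
6: 0x52 (blk 20, set 0) → L1-HIT  vc=[4, 5]
7: 0x47 (blk 17, set 1) → L1-HIT  vc=[4, 5]
8: 0x50 (blk 20, set 0) → L1-HIT  vc=[4, 5]
9: 0x11 (blk 4, set 0) → VC-HIT  vc=[20, 5]
10: 0x64 (blk 25, set 1) → MISS  vc=[20, 5, 17]
11: 0x64 (blk 25, set 1) → L1-HIT  vc=[20, 5, 17]
12: 0x16 (blk 5, set 1) → VC-HIT  vc=[20, 25, 17]
13: 0x27 (blk 9, set 1) → MISS  vc=[25, 17, 5]
14: 0x16 (blk 5, set 1) → VC-HIT  vc=[25, 17, 9]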